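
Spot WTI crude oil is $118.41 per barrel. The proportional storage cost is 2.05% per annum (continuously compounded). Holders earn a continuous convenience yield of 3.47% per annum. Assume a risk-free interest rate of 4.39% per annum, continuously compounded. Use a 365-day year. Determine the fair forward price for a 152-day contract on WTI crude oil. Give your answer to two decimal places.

Net carry = r + u − y = 0.0439 + 0.0205 − 0.0347 = 0.0297
F = S·e^((r+u−y)T) = 118.41 · e^(0.0297 × 152/365) = 118.41 · e^0.012368
= 118.41 × 1.012445 = $119.88 per barrel

$119.88 per barrel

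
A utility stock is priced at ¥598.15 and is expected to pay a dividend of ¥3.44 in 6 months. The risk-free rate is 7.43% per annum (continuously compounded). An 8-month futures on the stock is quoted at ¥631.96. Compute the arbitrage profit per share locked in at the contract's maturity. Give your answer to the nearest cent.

¥6.92 per share

PV(dividends) I = 3.44·e^(−0.0743·6/12) = 3.3145
Fair futures F* = (S − I)·e^(rT) = (598.15 − 3.3145)·e^0.049533 = 594.8355 × 1.050780 = 625.0412
Market ¥631.96 > fair 625.0412: forward overpriced → cash-and-carry (borrow at r, buy the stock and collect the dividends, short the forward).
Profit at T = |F_mkt − F*| = |631.96 − 625.0412| = ¥6.92 per share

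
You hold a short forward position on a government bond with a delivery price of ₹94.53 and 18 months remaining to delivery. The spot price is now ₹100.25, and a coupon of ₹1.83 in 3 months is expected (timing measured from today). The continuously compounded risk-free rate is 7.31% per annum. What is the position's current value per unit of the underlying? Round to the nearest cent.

-₹13.74

PV(remaining coupons) I = 1.83·e^(−0.0731·3/12) = 1.7969
Current forward F = (S − I)·e^(rT) = (100.25 − 1.7969)·e^(0.0731·18/12) = 98.4531 × 1.115887 = 109.8625
Value (long) = (F − K)·e^(−rT) = (109.8625 − 94.53) × 0.896148 = 13.7402
Short position value = −(long value) = -₹13.74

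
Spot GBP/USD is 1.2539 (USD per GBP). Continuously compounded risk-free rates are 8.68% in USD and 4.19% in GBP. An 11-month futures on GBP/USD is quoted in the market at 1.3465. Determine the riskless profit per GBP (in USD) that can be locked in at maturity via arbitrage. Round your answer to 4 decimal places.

0.0399 per GBP (in USD)

Fair futures: F* = S·e^(carry·T), with carry = (r_USD − r_GBP) = 0.0868 − 0.0419 = 0.0449
F* = 1.2539 · e^(0.0449 × 11/12) = 1.2539 · e^0.041158 = 1.2539 × 1.042017 = 1.3066
Market 1.3465 > fair 1.3066: forward overpriced → cash-and-carry (buy spot, short the forward).
At maturity, profit = |F_mkt − F*| = |1.3465 − 1.3066| = 0.0399 per GBP (in USD)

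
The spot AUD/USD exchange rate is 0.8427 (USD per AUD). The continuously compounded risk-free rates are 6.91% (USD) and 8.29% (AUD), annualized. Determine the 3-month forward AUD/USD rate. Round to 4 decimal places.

0.8398

F = S·e^((r_USD − r_AUD)T) = 0.8427 · e^((0.0691 − 0.0829) × 3/12)
= 0.8427 · e^-0.003450 = 0.8427 × 0.996556
F = 0.8398 USD per AUD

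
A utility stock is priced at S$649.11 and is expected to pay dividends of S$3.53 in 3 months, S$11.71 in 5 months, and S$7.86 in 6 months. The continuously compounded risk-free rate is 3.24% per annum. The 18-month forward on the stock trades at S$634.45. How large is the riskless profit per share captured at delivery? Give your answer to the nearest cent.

S$23.06 per share

PV(dividends) I = 3.53·e^(−0.0324·3/12) + 11.71·e^(−0.0324·5/12) + 7.86·e^(−0.0324·6/12) = 22.7882
Fair forward F* = (S − I)·e^(rT) = (649.11 − 22.7882)·e^0.048600 = 626.3218 × 1.049800 = 657.5126
Market S$634.45 < fair 657.5126: forward underpriced → reverse cash-and-carry (short the stock, invest proceeds at r, pay the dividends, go long the forward).
Profit at T = |F_mkt − F*| = |634.45 − 657.5126| = S$23.06 per share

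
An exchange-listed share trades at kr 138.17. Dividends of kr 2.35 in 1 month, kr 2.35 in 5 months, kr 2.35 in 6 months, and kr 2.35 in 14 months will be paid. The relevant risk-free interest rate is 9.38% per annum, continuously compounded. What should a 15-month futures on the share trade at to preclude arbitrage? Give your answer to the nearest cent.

PV(dividends) I = 2.35·e^(−0.0938·1/12) + 2.35·e^(−0.0938·5/12) + 2.35·e^(−0.0938·6/12) + 2.35·e^(−0.0938·14/12)
I = 2.3317 + 2.2599 + 2.2423 + 2.1064 = 8.9403
F = (S − I)·e^(rT) = (138.17 − 8.9403) · e^(0.0938·15/12)
= 129.2297 · e^0.117250 = 129.2297 × 1.124400 = kr 145.31

kr 145.31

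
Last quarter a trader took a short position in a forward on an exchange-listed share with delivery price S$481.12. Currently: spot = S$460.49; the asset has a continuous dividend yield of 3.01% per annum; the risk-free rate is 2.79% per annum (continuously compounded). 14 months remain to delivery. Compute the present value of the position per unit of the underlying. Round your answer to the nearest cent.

Current fair forward for the remaining 14 months: F = S·e^((r − q)·T), (r − q) = 0.0279 − 0.0301 = -0.0022
F = 460.49 · e^(-0.0022 × 14/12) = 460.49 × 0.997437 = 459.3098
Value of long forward = (F − K)·e^(−rT) = (459.3098 − 481.12) · e^(−0.0279·14/12)
= -21.8102 × 0.967974 = -21.11
Short position value = −(long value) = S$21.11

S$21.11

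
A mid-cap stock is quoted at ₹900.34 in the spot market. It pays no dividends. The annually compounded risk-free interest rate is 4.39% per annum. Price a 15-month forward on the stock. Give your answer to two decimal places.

₹950.01

F = S · (1+r)^T
= 900.34 × 1.055173
F = ₹950.01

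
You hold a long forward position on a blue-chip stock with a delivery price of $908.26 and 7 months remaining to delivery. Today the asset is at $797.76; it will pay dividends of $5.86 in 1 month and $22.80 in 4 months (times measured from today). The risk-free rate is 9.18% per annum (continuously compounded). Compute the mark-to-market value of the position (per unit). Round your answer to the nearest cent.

PV(remaining dividends) I = 5.86·e^(−0.0918·1/12) + 22.80·e^(−0.0918·4/12) = 27.9282
Current forward F = (S − I)·e^(rT) = (797.76 − 27.9282)·e^(0.0918·7/12) = 769.8318 × 1.055010 = 812.1802
Value (long) = (F − K)·e^(−rT) = (812.1802 − 908.26) × 0.947859 = -91.0701
Value = -$91.07

-$91.07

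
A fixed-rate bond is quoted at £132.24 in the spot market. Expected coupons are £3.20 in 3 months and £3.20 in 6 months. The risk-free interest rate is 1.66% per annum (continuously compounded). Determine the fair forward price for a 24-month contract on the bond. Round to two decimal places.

£130.13

PV(coupons) I = 3.20·e^(−0.0166·3/12) + 3.20·e^(−0.0166·6/12)
I = 3.1867 + 3.1735 = 6.3602
F = (S − I)·e^(rT) = (132.24 − 6.3602) · e^(0.0166·24/12)
= 125.8798 · e^0.033200 = 125.8798 × 1.033757 = £130.13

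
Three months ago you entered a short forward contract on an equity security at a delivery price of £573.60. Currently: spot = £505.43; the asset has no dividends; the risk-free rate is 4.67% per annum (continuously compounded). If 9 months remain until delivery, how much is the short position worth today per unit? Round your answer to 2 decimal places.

Current fair forward for the remaining 9 months: F = S·e^(r·T), r = 0.0467
F = 505.43 · e^(0.0467 × 9/12) = 505.43 × 1.035646 = 523.4466
Value of long forward = (F − K)·e^(−rT) = (523.4466 − 573.60) · e^(−0.0467·9/12)
= -50.1534 × 0.965581 = -48.43
Short position value = −(long value) = £48.43

£48.43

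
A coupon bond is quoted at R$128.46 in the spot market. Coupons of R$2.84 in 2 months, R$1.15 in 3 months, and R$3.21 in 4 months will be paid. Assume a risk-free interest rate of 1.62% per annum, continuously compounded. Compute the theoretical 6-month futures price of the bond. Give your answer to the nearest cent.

PV(coupons) I = 2.84·e^(−0.0162·2/12) + 1.15·e^(−0.0162·3/12) + 3.21·e^(−0.0162·4/12)
I = 2.8323 + 1.1454 + 3.1927 = 7.1704
F = (S − I)·e^(rT) = (128.46 − 7.1704) · e^(0.0162·6/12)
= 121.2896 · e^0.008100 = 121.2896 × 1.008133 = R$122.28

R$122.28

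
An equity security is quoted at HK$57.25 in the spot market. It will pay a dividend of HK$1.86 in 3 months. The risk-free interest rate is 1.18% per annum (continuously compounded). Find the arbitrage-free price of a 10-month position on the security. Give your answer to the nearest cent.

HK$55.94

PV(dividends) I = 1.86·e^(−0.0118·3/12)
I = 1.8545
F = (S − I)·e^(rT) = (57.25 − 1.8545) · e^(0.0118·10/12)
= 55.3955 · e^0.009833 = 55.3955 × 1.009882 = HK$55.94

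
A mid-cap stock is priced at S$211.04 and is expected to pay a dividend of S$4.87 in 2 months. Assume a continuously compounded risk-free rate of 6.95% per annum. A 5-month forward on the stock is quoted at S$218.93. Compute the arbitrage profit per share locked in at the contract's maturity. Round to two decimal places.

PV(dividends) I = 4.87·e^(−0.0695·2/12) = 4.8139
Fair forward F* = (S − I)·e^(rT) = (211.04 − 4.8139)·e^0.028958 = 206.2261 × 1.029381 = 212.2852
Market S$218.93 > fair 212.2852: forward overpriced → cash-and-carry (borrow at r, buy the stock and collect the dividends, short the forward).
Profit at T = |F_mkt − F*| = |218.93 − 212.2852| = S$6.64 per share

S$6.64 per share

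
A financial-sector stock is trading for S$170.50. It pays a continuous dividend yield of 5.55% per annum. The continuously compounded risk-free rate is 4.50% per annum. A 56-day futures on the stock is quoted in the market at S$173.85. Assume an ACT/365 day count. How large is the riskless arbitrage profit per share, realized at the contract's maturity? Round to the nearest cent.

S$3.62 per share

Fair futures: F* = S·e^(carry·T), with carry = (r − q) = 0.0450 − 0.0555 = -0.0105
F* = 170.50 · e^(-0.0105 × 56/365) = 170.50 · e^-0.001611 = 170.50 × 0.998390 = S$170.2255
Market S$173.85 > fair S$170.2255: forward overpriced → cash-and-carry (buy spot, short the forward).
At maturity, profit = |F_mkt − F*| = |173.85 − 170.2255| = S$3.62 per share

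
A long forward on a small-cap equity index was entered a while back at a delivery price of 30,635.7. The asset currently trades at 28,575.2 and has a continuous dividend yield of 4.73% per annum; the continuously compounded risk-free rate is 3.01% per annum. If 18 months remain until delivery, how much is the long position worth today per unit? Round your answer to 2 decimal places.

Current fair forward for the remaining 18 months: F = S·e^((r − q)·T), (r − q) = 0.0301 − 0.0473 = -0.0172
F = 28575.2 · e^(-0.0172 × 18/12) = 28575.2 × 0.97452998 = 27847.3891
Value of long forward = (F − K)·e^(−rT) = (27847.3891 − 30635.7) · e^(−0.0301·18/12)
= -2788.3109 × 0.95585409 = -2665.22

-2665.22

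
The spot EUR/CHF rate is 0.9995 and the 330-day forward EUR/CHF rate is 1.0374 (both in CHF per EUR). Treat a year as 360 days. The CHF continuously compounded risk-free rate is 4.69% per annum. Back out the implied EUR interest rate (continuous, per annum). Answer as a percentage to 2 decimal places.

F = S·e^((r_CHF − r_EUR)T) ⇒ r_EUR = r_CHF − ln(F/S)/T
ln(1.0374/0.9995) = 0.037218; /(330/360) = 0.040601
r_EUR = 0.0469 − 0.040601 = 0.006299
r_EUR = 0.63%

0.63%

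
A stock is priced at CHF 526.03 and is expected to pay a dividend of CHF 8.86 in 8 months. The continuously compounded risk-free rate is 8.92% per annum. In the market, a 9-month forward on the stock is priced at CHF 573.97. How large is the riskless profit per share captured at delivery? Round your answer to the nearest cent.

CHF 20.47 per share

PV(dividends) I = 8.86·e^(−0.0892·8/12) = 8.3485
Fair forward F* = (S − I)·e^(rT) = (526.03 − 8.3485)·e^0.066900 = 517.6815 × 1.069189 = 553.4994
Market CHF 573.97 > fair 553.4994: forward overpriced → cash-and-carry (borrow at r, buy the stock and collect the dividends, short the forward).
Profit at T = |F_mkt − F*| = |573.97 − 553.4994| = CHF 20.47 per share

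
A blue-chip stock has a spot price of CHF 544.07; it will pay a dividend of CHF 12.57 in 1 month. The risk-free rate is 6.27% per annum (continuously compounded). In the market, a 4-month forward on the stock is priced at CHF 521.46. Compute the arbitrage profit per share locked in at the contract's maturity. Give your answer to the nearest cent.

CHF 21.33 per share

PV(dividends) I = 12.57·e^(−0.0627·1/12) = 12.5045
Fair forward F* = (S − I)·e^(rT) = (544.07 − 12.5045)·e^0.020900 = 531.5655 × 1.021120 = 542.7922
Market CHF 521.46 < fair 542.7922: forward underpriced → reverse cash-and-carry (short the stock, invest proceeds at r, pay the dividends, go long the forward).
Profit at T = |F_mkt − F*| = |521.46 − 542.7922| = CHF 21.33 per share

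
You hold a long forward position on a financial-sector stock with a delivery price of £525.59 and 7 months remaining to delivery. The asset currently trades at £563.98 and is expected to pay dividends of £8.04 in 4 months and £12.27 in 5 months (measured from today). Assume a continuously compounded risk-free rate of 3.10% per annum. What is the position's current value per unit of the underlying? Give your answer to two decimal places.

£27.74

PV(remaining dividends) I = 8.04·e^(−0.0310·4/12) + 12.27·e^(−0.0310·5/12) = 20.0699
Current forward F = (S − I)·e^(rT) = (563.98 − 20.0699)·e^(0.0310·7/12) = 543.9101 × 1.018248 = 553.8354
Value (long) = (F − K)·e^(−rT) = (553.8354 − 525.59) × 0.982079 = 27.7392
Value = £27.74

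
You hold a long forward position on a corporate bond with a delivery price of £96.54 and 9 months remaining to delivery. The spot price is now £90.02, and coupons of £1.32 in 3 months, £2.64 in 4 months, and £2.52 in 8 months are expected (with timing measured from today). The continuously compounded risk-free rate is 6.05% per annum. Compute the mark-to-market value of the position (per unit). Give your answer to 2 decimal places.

PV(remaining coupons) I = 1.32·e^(−0.0605·3/12) + 2.64·e^(−0.0605·4/12) + 2.52·e^(−0.0605·8/12) = 6.3079
Current forward F = (S − I)·e^(rT) = (90.02 − 6.3079)·e^(0.0605·9/12) = 83.7121 × 1.046420 = 87.5980
Value (long) = (F − K)·e^(−rT) = (87.5980 − 96.54) × 0.955639 = -8.5453
Value = -£8.55

-£8.55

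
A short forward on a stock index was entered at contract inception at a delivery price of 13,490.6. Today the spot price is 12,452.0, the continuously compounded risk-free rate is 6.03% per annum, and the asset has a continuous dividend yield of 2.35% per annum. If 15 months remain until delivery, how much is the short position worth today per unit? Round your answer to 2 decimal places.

Current fair forward for the remaining 15 months: F = S·e^((r − q)·T), (r − q) = 0.0603 − 0.0235 = 0.0368
F = 12452.0 · e^(0.0368 × 15/12) = 12452.0 × 1.04707441 = 13038.1706
Value of long forward = (F − K)·e^(−rT) = (13038.1706 − 13490.6) · e^(−0.0603·15/12)
= -452.4294 × 0.92739565 = -419.58
Short position value = −(long value) = 419.58

419.58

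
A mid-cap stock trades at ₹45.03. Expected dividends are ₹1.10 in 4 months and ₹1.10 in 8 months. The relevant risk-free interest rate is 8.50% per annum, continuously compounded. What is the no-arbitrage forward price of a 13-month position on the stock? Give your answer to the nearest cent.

PV(dividends) I = 1.10·e^(−0.0850·4/12) + 1.10·e^(−0.0850·8/12)
I = 1.0693 + 1.0394 = 2.1087
F = (S − I)·e^(rT) = (45.03 − 2.1087) · e^(0.0850·13/12)
= 42.9213 · e^0.092083 = 42.9213 × 1.096456 = ₹47.06

₹47.06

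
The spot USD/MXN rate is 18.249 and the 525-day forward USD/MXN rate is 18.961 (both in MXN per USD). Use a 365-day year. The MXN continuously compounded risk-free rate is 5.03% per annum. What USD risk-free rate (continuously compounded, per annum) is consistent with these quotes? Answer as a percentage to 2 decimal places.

F = S·e^((r_MXN − r_USD)T) ⇒ r_USD = r_MXN − ln(F/S)/T
ln(18.961/18.249) = 0.038274; /(525/365) = 0.026610
r_USD = 0.0503 − 0.026610 = 0.023690
r_USD = 2.37%

2.37%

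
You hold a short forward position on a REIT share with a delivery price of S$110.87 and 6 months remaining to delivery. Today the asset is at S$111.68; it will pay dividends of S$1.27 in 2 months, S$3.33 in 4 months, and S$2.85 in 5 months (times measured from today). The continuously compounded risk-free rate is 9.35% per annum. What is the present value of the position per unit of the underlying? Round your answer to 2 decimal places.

S$1.35

PV(remaining dividends) I = 1.27·e^(−0.0935·2/12) + 3.33·e^(−0.0935·4/12) + 2.85·e^(−0.0935·5/12) = 7.2193
Current forward F = (S − I)·e^(rT) = (111.68 − 7.2193)·e^(0.0935·6/12) = 104.4607 × 1.047860 = 109.4602
Value (long) = (F − K)·e^(−rT) = (109.4602 − 110.87) × 0.954326 = -1.3454
Short position value = −(long value) = S$1.35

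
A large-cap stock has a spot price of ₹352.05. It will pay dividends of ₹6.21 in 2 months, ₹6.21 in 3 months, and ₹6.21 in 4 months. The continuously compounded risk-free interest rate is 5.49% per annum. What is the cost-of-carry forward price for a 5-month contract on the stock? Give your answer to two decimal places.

PV(dividends) I = 6.21·e^(−0.0549·2/12) + 6.21·e^(−0.0549·3/12) + 6.21·e^(−0.0549·4/12)
I = 6.1534 + 6.1253 + 6.0974 = 18.3761
F = (S − I)·e^(rT) = (352.05 − 18.3761) · e^(0.0549·5/12)
= 333.6739 · e^0.022875 = 333.6739 × 1.023139 = ₹341.39

₹341.39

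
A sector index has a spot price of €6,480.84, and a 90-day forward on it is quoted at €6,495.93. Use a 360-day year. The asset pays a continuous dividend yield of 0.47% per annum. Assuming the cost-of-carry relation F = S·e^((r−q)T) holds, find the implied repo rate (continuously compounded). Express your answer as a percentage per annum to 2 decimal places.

From F = S·e^((r−q)T): (r − q) = ln(F/S)/T
ln(6495.93/6480.84) = ln(1.002328) = 0.002325
(r − q) = 0.002325 / (90/360) = 0.009300
r = ln(F/S)/T + q = 0.009300 + 0.0047 = 0.014000
r = 1.40%

1.40%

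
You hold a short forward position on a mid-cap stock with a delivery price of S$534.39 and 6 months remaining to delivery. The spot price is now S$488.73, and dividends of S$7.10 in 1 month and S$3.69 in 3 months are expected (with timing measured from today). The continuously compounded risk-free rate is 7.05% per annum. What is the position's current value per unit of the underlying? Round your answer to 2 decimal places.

PV(remaining dividends) I = 7.10·e^(−0.0705·1/12) + 3.69·e^(−0.0705·3/12) = 10.6839
Current forward F = (S − I)·e^(rT) = (488.73 − 10.6839)·e^(0.0705·6/12) = 478.0461 × 1.035879 = 495.1979
Value (long) = (F − K)·e^(−rT) = (495.1979 − 534.39) × 0.965364 = -37.8346
Short position value = −(long value) = S$37.83

S$37.83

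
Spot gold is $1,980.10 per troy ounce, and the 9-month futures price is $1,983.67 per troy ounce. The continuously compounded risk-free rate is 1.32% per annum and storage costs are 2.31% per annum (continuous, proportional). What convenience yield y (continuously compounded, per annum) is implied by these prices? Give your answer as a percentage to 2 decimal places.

F = S·e^((r+u−y)T) ⇒ (r+u−y) = ln(F/S)/T
ln(1983.67/1980.10) = 0.001801; /T ⇒ 0.002401
y = r + u − ln(F/S)/T = 0.0132 + 0.0231 − 0.002401 = 0.033899
y = 3.39%

3.39%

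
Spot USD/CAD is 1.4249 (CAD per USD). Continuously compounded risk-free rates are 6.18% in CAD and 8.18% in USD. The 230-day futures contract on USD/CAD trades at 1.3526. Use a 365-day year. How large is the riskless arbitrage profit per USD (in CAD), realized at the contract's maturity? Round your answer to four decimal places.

Fair futures: F* = S·e^(carry·T), with carry = (r_CAD − r_USD) = 0.0618 − 0.0818 = -0.0200
F* = 1.4249 · e^(-0.0200 × 230/365) = 1.4249 · e^-0.012603 = 1.4249 × 0.987476 = 1.4071
Market 1.3526 < fair 1.4071: forward underpriced → reverse cash-and-carry (short spot, go long the forward).
At maturity, profit = |F_mkt − F*| = |1.3526 − 1.4071| = 0.0545 per USD (in CAD)

0.0545 per USD (in CAD)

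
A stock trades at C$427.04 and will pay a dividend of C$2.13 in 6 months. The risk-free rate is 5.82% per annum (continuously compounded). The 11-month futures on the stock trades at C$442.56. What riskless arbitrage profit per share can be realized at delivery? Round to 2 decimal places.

PV(dividends) I = 2.13·e^(−0.0582·6/12) = 2.0689
Fair futures F* = (S − I)·e^(rT) = (427.04 − 2.0689)·e^0.053350 = 424.9711 × 1.054799 = 448.2591
Market C$442.56 < fair 448.2591: forward underpriced → reverse cash-and-carry (short the stock, invest proceeds at r, pay the dividends, go long the forward).
Profit at T = |F_mkt − F*| = |442.56 − 448.2591| = C$5.70 per share

C$5.70 per share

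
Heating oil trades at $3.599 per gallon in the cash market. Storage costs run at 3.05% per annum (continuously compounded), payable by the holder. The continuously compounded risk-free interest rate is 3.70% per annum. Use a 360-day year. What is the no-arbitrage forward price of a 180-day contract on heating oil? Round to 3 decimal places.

$3.723 per gallon

Net carry = r + u − y = 0.0370 + 0.0305 − 0.0000 = 0.0675
F = S·e^((r+u−y)T) = 3.599 · e^(0.0675 × 180/360) = 3.599 · e^0.033750
= 3.599 × 1.034326 = $3.723 per gallon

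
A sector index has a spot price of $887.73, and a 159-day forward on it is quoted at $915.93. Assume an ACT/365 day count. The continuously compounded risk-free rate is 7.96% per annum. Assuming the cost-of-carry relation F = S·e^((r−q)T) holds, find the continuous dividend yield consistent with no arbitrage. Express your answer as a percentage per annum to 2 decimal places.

From F = S·e^((r−q)T): (r − q) = ln(F/S)/T
ln(915.93/887.73) = ln(1.031766) = 0.031272
(r − q) = 0.031272 / (159/365) = 0.071788
q = r − ln(F/S)/T = 0.0796 − 0.071788 = 0.007812
q = 0.78%

0.78%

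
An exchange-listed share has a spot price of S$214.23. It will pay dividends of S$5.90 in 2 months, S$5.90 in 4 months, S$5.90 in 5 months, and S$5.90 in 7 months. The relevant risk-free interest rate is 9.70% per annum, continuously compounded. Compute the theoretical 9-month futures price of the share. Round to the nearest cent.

PV(dividends) I = 5.90·e^(−0.0970·2/12) + 5.90·e^(−0.0970·4/12) + 5.90·e^(−0.0970·5/12) + 5.90·e^(−0.0970·7/12)
I = 5.8054 + 5.7123 + 5.6663 + 5.5754 = 22.7594
F = (S − I)·e^(rT) = (214.23 − 22.7594) · e^(0.0970·9/12)
= 191.4706 · e^0.072750 = 191.4706 × 1.075462 = S$205.92

S$205.92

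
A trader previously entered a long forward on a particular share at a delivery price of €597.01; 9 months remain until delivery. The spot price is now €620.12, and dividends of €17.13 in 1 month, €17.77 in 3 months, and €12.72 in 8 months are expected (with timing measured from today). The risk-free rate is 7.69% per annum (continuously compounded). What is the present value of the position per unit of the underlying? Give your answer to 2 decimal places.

PV(remaining dividends) I = 17.13·e^(−0.0769·1/12) + 17.77·e^(−0.0769·3/12) + 12.72·e^(−0.0769·8/12) = 46.5365
Current forward F = (S − I)·e^(rT) = (620.12 − 46.5365)·e^(0.0769·9/12) = 573.5835 × 1.059371 = 607.6377
Value (long) = (F − K)·e^(−rT) = (607.6377 − 597.01) × 0.943957 = 10.0321
Value = €10.03

€10.03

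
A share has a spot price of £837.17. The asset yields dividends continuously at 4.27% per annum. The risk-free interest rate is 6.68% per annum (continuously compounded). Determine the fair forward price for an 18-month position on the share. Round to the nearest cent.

F = S·e^((r − q)T) = 837.17 · e^((0.0668 − 0.0427) × 18/12)
= 837.17 · e^0.036150 = 837.17 × 1.036811
F = £867.99

£867.99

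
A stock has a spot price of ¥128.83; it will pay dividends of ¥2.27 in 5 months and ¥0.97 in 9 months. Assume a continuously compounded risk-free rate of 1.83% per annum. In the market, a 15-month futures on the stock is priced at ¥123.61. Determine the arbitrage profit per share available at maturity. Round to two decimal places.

¥4.92 per share

PV(dividends) I = 2.27·e^(−0.0183·5/12) + 0.97·e^(−0.0183·9/12) = 3.2095
Fair futures F* = (S − I)·e^(rT) = (128.83 − 3.2095)·e^0.022875 = 125.6205 × 1.023139 = 128.5272
Market ¥123.61 < fair 128.5272: forward underpriced → reverse cash-and-carry (short the stock, invest proceeds at r, pay the dividends, go long the forward).
Profit at T = |F_mkt − F*| = |123.61 − 128.5272| = ¥4.92 per share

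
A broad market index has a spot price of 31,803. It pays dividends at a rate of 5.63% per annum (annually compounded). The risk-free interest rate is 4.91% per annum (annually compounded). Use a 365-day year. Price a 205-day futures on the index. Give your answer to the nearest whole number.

F = S · (1+r)^T / (1+q)^T
= 31803 × 1.027287 / 1.031241 = 31803 × 0.996166
F = 31,681

31,681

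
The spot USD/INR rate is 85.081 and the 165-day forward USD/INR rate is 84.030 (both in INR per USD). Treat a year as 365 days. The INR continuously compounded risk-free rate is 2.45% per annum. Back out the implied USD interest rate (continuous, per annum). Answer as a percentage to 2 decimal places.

F = S·e^((r_INR − r_USD)T) ⇒ r_USD = r_INR − ln(F/S)/T
ln(84.030/85.081) = -0.012430; /(165/365) = -0.027497
r_USD = 0.0245 + 0.027497 = 0.051997
r_USD = 5.20%

5.20%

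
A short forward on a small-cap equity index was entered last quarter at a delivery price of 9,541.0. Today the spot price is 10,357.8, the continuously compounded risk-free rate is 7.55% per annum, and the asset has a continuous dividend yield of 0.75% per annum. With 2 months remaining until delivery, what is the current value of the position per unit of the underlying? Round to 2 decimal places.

Current fair forward for the remaining 2 months: F = S·e^((r − q)·T), (r − q) = 0.0755 − 0.0075 = 0.0680
F = 10357.8 · e^(0.0680 × 2/12) = 10357.8 × 1.01139780 = 10475.8561
Value of long forward = (F − K)·e^(−rT) = (10475.8561 − 9541.0) · e^(−0.0755·2/12)
= 934.8561 × 0.98749551 = 923.17
Short position value = −(long value) = -923.17

-923.17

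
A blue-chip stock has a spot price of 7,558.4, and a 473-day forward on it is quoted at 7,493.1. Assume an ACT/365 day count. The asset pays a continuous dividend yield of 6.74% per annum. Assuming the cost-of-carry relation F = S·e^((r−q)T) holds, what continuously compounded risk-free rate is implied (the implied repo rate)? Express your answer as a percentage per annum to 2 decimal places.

From F = S·e^((r−q)T): (r − q) = ln(F/S)/T
ln(7493.1/7558.4) = ln(0.991361) = -0.008677
(r − q) = -0.008677 / (473/365) = -0.006696
r = ln(F/S)/T + q = -0.006696 + 0.0674 = 0.060704
r = 6.07%

6.07%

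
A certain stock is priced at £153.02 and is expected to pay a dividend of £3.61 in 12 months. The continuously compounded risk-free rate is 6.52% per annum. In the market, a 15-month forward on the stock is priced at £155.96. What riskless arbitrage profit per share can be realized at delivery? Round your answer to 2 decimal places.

PV(dividends) I = 3.61·e^(−0.0652·12/12) = 3.3821
Fair forward F* = (S − I)·e^(rT) = (153.02 − 3.3821)·e^0.081500 = 149.6379 × 1.084913 = 162.3441
Market £155.96 < fair 162.3441: forward underpriced → reverse cash-and-carry (short the stock, invest proceeds at r, pay the dividends, go long the forward).
Profit at T = |F_mkt − F*| = |155.96 − 162.3441| = £6.38 per share

£6.38 per share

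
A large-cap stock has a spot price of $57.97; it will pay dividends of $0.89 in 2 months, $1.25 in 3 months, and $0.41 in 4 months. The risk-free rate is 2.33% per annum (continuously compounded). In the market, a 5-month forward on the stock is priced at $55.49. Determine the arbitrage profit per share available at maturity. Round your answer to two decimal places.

PV(dividends) I = 0.89·e^(−0.0233·2/12) + 1.25·e^(−0.0233·3/12) + 0.41·e^(−0.0233·4/12) = 2.5361
Fair forward F* = (S − I)·e^(rT) = (57.97 − 2.5361)·e^0.009708 = 55.4339 × 1.009755 = 55.9747
Market $55.49 < fair 55.9747: forward underpriced → reverse cash-and-carry (short the stock, invest proceeds at r, pay the dividends, go long the forward).
Profit at T = |F_mkt − F*| = |55.49 − 55.9747| = $0.48 per share

$0.48 per share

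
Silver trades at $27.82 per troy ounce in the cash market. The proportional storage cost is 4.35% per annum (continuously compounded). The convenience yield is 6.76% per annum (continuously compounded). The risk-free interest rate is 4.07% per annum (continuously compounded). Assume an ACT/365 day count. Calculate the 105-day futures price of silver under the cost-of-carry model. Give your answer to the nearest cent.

Net carry = r + u − y = 0.0407 + 0.0435 − 0.0676 = 0.0166
F = S·e^((r+u−y)T) = 27.82 · e^(0.0166 × 105/365) = 27.82 · e^0.004775
= 27.82 × 1.004786 = $27.95 per troy ounce

$27.95 per troy ounce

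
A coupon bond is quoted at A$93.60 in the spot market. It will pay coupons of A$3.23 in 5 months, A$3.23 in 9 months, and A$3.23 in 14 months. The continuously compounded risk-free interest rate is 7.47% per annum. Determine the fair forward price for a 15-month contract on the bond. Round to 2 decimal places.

PV(coupons) I = 3.23·e^(−0.0747·5/12) + 3.23·e^(−0.0747·9/12) + 3.23·e^(−0.0747·14/12)
I = 3.1310 + 3.0540 + 2.9604 = 9.1454
F = (S − I)·e^(rT) = (93.60 − 9.1454) · e^(0.0747·15/12)
= 84.4546 · e^0.093375 = 84.4546 × 1.097873 = A$92.72

A$92.72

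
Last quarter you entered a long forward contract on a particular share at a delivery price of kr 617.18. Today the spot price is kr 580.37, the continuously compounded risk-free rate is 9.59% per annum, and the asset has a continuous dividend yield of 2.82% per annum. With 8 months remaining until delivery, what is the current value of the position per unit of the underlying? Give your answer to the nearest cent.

Current fair forward for the remaining 8 months: F = S·e^((r − q)·T), (r − q) = 0.0959 − 0.0282 = 0.0677
F = 580.37 · e^(0.0677 × 8/12) = 580.37 × 1.046167 = 607.1639
Value of long forward = (F − K)·e^(−rT) = (607.1639 − 617.18) · e^(−0.0959·8/12)
= -10.0161 × 0.938068 = -9.40

-kr 9.40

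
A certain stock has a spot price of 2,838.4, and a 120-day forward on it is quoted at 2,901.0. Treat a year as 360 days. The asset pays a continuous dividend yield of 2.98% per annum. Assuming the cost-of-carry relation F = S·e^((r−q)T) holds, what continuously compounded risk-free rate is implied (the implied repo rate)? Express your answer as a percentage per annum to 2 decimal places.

From F = S·e^((r−q)T): (r − q) = ln(F/S)/T
ln(2901.0/2838.4) = ln(1.022055) = 0.021815
(r − q) = 0.021815 / (120/360) = 0.065445
r = ln(F/S)/T + q = 0.065445 + 0.0298 = 0.095245
r = 9.52%

9.52%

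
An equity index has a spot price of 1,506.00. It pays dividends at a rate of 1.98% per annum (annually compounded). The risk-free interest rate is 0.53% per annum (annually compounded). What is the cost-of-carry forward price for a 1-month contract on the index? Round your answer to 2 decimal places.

F = S · (1+r)^T / (1+q)^T
= 1506.00 × 1.00044060 / 1.00163521 = 1506.00 × 0.99880734
F = 1,504.20

1,504.20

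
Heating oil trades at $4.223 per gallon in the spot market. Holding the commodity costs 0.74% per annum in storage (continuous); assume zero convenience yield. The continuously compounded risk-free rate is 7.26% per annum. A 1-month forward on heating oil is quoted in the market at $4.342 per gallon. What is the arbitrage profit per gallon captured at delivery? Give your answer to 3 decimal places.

Fair forward: F* = S·e^(carry·T), with carry = (r + u) = 0.0726 + 0.0074 = 0.0800
F* = 4.223 · e^(0.0800 × 1/12) = 4.223 · e^0.006667 = 4.223 × 1.006689 = $4.2512
Market $4.342 > fair $4.2512: forward overpriced → cash-and-carry (buy spot, short the forward).
At maturity, profit = |F_mkt − F*| = |4.342 − 4.2512| = $0.091 per gallon

$0.091 per gallon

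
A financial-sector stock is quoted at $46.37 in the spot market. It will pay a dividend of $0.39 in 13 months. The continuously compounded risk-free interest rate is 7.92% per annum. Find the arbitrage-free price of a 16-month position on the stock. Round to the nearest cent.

PV(dividends) I = 0.39·e^(−0.0792·13/12)
I = 0.3579
F = (S − I)·e^(rT) = (46.37 − 0.3579) · e^(0.0792·16/12)
= 46.0121 · e^0.105600 = 46.0121 × 1.111377 = $51.14

$51.14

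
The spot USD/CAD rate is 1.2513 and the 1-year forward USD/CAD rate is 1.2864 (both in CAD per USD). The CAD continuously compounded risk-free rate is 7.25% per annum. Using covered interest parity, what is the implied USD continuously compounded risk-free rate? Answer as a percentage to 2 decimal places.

4.48%

F = S·e^((r_CAD − r_USD)T) ⇒ r_USD = r_CAD − ln(F/S)/T
ln(1.2864/1.2513) = 0.027665; /(1) = 0.027665
r_USD = 0.0725 − 0.027665 = 0.044835
r_USD = 4.48%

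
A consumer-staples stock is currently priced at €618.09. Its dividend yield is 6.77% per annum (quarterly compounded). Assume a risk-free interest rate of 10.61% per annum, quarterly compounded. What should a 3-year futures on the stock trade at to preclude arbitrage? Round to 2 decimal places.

€691.86

F = S · (1+r/4)^(4T) / (1+q/4)^(4T)
= 618.09 × 1.369097 / 1.223114 = 618.09 × 1.119354
F = €691.86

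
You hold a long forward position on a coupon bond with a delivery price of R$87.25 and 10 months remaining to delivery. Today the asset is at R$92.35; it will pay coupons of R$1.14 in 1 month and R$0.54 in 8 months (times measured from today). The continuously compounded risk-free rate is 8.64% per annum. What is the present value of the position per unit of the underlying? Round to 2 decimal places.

PV(remaining coupons) I = 1.14·e^(−0.0864·1/12) + 0.54·e^(−0.0864·8/12) = 1.6416
Current forward F = (S − I)·e^(rT) = (92.35 − 1.6416)·e^(0.0864·10/12) = 90.7084 × 1.074655 = 97.4802
Value (long) = (F − K)·e^(−rT) = (97.4802 − 87.25) × 0.930531 = 9.5195
Value = R$9.52

R$9.52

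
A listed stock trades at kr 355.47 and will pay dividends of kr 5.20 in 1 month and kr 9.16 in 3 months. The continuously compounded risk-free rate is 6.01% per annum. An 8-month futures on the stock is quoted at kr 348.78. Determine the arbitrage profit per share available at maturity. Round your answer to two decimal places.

PV(dividends) I = 5.20·e^(−0.0601·1/12) + 9.16·e^(−0.0601·3/12) = 14.1974
Fair futures F* = (S − I)·e^(rT) = (355.47 − 14.1974)·e^0.040067 = 341.2726 × 1.040881 = 355.2242
Market kr 348.78 < fair 355.2242: forward underpriced → reverse cash-and-carry (short the stock, invest proceeds at r, pay the dividends, go long the forward).
Profit at T = |F_mkt − F*| = |348.78 − 355.2242| = kr 6.44 per share

kr 6.44 per share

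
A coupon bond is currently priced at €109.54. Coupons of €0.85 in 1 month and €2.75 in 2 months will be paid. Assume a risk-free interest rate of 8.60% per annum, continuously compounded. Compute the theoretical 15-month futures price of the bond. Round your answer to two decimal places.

PV(coupons) I = 0.85·e^(−0.0860·1/12) + 2.75·e^(−0.0860·2/12)
I = 0.8439 + 2.7109 = 3.5548
F = (S − I)·e^(rT) = (109.54 − 3.5548) · e^(0.0860·15/12)
= 105.9852 · e^0.107500 = 105.9852 × 1.113491 = €118.01

€118.01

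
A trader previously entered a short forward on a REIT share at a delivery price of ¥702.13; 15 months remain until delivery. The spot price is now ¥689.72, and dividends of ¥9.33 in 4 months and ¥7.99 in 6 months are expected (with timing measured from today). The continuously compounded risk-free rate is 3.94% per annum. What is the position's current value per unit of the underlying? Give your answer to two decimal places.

PV(remaining dividends) I = 9.33·e^(−0.0394·4/12) + 7.99·e^(−0.0394·6/12) = 17.0424
Current forward F = (S − I)·e^(rT) = (689.72 − 17.0424)·e^(0.0394·15/12) = 672.6776 × 1.050483 = 706.6364
Value (long) = (F − K)·e^(−rT) = (706.6364 − 702.13) × 0.951943 = 4.2898
Short position value = −(long value) = -¥4.29

-¥4.29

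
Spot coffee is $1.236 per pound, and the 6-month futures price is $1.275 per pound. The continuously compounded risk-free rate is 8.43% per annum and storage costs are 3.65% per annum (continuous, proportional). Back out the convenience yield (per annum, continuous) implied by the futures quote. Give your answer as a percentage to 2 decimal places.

F = S·e^((r+u−y)T) ⇒ (r+u−y) = ln(F/S)/T
ln(1.275/1.236) = 0.031066; /T ⇒ 0.062132
y = r + u − ln(F/S)/T = 0.0843 + 0.0365 − 0.062132 = 0.058668
y = 5.87%

5.87%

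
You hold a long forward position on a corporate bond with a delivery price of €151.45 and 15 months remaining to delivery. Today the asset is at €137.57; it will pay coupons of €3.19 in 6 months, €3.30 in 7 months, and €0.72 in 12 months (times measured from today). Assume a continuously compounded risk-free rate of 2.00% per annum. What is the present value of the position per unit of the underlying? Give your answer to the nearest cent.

-€17.27

PV(remaining coupons) I = 3.19·e^(−0.0200·6/12) + 3.30·e^(−0.0200·7/12) + 0.72·e^(−0.0200·12/12) = 7.1257
Current forward F = (S − I)·e^(rT) = (137.57 − 7.1257)·e^(0.0200·15/12) = 130.4443 × 1.025315 = 133.7465
Value (long) = (F − K)·e^(−rT) = (133.7465 − 151.45) × 0.975310 = -17.2664
Value = -€17.27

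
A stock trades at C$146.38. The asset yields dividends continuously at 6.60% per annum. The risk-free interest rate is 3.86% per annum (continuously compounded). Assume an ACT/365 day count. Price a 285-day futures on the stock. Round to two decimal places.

F = S·e^((r − q)T) = 146.38 · e^((0.0386 − 0.0660) × 285/365)
= 146.38 · e^-0.021395 = 146.38 × 0.978832
F = C$143.28

C$143.28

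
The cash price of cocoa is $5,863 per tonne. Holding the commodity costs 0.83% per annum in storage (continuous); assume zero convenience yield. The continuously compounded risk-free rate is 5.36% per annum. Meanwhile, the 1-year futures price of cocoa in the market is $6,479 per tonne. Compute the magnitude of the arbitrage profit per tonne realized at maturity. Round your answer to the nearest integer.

$242 per tonne

Fair futures: F* = S·e^(carry·T), with carry = (r + u) = 0.0536 + 0.0083 = 0.0619
F* = 5863 · e^(0.0619 × 1) = 5863 · e^0.061900 = 5863 × 1.063856 = $6237.3877
Market $6479 > fair $6237.3877: forward overpriced → cash-and-carry (buy spot, short the forward).
At maturity, profit = |F_mkt − F*| = |6479 − 6237.3877| = $242 per tonne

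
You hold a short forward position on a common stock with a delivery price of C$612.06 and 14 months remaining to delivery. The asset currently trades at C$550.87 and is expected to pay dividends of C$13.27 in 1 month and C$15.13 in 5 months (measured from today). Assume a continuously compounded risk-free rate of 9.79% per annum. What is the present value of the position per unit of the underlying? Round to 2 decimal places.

PV(remaining dividends) I = 13.27·e^(−0.0979·1/12) + 15.13·e^(−0.0979·5/12) = 27.6874
Current forward F = (S − I)·e^(rT) = (550.87 − 27.6874)·e^(0.0979·14/12) = 523.1826 × 1.120995 = 586.4851
Value (long) = (F − K)·e^(−rT) = (586.4851 − 612.06) × 0.892065 = -22.8145
Short position value = −(long value) = C$22.81

C$22.81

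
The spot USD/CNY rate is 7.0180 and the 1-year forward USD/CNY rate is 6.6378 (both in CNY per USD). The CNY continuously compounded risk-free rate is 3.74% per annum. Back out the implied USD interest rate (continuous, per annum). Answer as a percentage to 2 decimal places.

F = S·e^((r_CNY − r_USD)T) ⇒ r_USD = r_CNY − ln(F/S)/T
ln(6.6378/7.0180) = -0.055698; /(1) = -0.055698
r_USD = 0.0374 + 0.055698 = 0.093098
r_USD = 9.31%

9.31%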